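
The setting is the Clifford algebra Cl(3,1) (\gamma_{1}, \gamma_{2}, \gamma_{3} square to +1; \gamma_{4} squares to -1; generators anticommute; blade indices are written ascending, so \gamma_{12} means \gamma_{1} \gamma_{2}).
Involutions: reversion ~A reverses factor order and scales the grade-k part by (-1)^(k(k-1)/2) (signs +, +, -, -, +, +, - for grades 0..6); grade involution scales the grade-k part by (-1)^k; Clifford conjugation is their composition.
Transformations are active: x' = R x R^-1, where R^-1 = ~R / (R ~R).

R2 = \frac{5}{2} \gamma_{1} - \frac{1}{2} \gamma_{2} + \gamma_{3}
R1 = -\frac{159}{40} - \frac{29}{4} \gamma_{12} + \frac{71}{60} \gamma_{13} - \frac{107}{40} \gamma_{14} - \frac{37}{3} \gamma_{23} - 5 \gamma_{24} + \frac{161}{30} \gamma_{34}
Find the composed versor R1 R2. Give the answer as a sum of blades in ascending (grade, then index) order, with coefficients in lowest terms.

Distribute over the terms of R2 (each basis-blade product reordered to ascending indices, repeated generators contracted through their squares):
R1 (\frac{5}{2} \gamma_{1}) = -\frac{159}{16} \gamma_{1} + \frac{145}{8} \gamma_{2} - \frac{71}{24} \gamma_{3} + \frac{107}{16} \gamma_{4} - \frac{185}{6} \gamma_{123} - \frac{25}{2} \gamma_{124} + \frac{161}{12} \gamma_{134}
R1 (-\frac{1}{2} \gamma_{2}) = \frac{29}{8} \gamma_{1} + \frac{159}{80} \gamma_{2} - \frac{37}{6} \gamma_{3} - \frac{5}{2} \gamma_{4} + \frac{71}{120} \gamma_{123} - \frac{107}{80} \gamma_{124} - \frac{161}{60} \gamma_{234}
R1 (\gamma_{3}) = \frac{71}{60} \gamma_{1} - \frac{37}{3} \gamma_{2} - \frac{159}{40} \gamma_{3} - \frac{161}{30} \gamma_{4} - \frac{29}{4} \gamma_{123} + \frac{107}{40} \gamma_{134} + 5 \gamma_{234}
Summing the partial products and collecting blades:
Answer: -\frac{1231}{240} \gamma_{1} + \frac{1867}{240} \gamma_{2} - \frac{131}{10} \gamma_{3} - \frac{283}{240} \gamma_{4} - \frac{4499}{120} \gamma_{123} - \frac{1107}{80} \gamma_{124} + \frac{1931}{120} \gamma_{134} + \frac{139}{60} \gamma_{234}


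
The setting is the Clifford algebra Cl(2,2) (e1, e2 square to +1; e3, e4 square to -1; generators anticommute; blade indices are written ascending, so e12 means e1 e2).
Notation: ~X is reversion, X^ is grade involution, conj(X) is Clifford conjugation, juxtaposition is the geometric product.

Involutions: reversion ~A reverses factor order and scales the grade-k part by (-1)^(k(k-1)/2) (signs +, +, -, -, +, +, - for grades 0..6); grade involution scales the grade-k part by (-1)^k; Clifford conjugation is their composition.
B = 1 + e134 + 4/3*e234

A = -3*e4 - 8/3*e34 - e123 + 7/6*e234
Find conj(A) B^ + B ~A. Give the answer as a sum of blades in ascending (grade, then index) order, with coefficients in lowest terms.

first term: 14/9 + 8/3*e1 + 32/9*e2 + 3*e4 - 7/6*e12 + 3*e13 + 4/3*e14 + 4*e23 - e24 + 8/3*e34 - e123 + 7/6*e234
second term: 14/9 - 8/3*e1 - 32/9*e2 - 3*e4 + 7/6*e12 + 3*e13 - 4/3*e14 + 4*e23 + e24 + 8/3*e34 + e123 - 7/6*e234
Answer: 28/9 + 6*e13 + 8*e23 + 16/3*e34


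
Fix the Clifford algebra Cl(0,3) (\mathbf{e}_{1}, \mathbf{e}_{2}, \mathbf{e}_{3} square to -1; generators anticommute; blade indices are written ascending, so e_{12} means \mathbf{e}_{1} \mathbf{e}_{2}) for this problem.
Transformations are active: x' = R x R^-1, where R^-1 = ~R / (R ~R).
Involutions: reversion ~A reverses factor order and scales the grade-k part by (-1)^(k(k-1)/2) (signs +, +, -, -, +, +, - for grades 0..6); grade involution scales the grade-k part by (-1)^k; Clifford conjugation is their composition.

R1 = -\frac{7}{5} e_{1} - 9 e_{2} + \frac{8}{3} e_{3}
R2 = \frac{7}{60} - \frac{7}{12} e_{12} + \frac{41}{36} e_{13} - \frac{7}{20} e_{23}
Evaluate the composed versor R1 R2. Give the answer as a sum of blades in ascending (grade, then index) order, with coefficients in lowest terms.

Distribute over the terms of R1 (each basis-blade product reordered to ascending indices, repeated generators contracted through their squares):
(-\frac{7}{5} e_{1}) R2 = -\frac{49}{300} e_{1} - \frac{49}{60} e_{2} + \frac{287}{180} e_{3} + \frac{49}{100} e_{123}
(-9 e_{2}) R2 = \frac{21}{4} e_{1} - \frac{21}{20} e_{2} - \frac{63}{20} e_{3} + \frac{41}{4} e_{123}
(\frac{8}{3} e_{3}) R2 = \frac{82}{27} e_{1} - \frac{14}{15} e_{2} + \frac{14}{45} e_{3} - \frac{14}{9} e_{123}
Summing the partial products and collecting blades:
Answer: \frac{10967}{1350} e_{1} - \frac{14}{5} e_{2} - \frac{56}{45} e_{3} + \frac{4133}{450} e_{123}


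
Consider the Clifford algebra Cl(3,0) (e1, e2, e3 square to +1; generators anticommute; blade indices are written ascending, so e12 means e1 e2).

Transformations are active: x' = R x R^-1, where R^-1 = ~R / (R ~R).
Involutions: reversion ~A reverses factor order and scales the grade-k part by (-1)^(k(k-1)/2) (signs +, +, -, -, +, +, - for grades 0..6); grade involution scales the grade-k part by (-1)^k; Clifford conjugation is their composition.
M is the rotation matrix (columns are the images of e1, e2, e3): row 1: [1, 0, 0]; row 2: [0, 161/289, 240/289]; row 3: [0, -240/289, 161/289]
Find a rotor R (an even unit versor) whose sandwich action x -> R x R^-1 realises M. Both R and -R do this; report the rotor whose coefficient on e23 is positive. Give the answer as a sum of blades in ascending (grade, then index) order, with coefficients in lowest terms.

Method: write R = a + b12*e12 + b13*e13 + b23*e23 with a^2 + b12^2 + b13^2 + b23^2 = 1 (so R^-1 = ~R). Expanding the columns R e_j ~R gives tr M = 4a^2 - 1 and, from the antisymmetric part, M21 - M12 = -4a*b12, M13 - M31 = 4a*b13, M32 - M23 = -4a*b23.
Here tr M = 611/289, so a^2 = (1 + tr M)/4 = 225/289 and a = ±15/17. Taking a = 15/17: M21 - M12 = 0, M13 - M31 = 0, M32 - M23 = -480/289, giving b12 = 0, b13 = 0, b23 = 8/17, i.e. R = 15/17 + 8/17*e23.
Its e23 coefficient is already positive.
Answer: 15/17 + 8/17*e23. Why the constraint matters: R and -R act identically through the sandwich — M has trace 611/289 either way — so only the sign condition on e23 picks one of the two preimages.


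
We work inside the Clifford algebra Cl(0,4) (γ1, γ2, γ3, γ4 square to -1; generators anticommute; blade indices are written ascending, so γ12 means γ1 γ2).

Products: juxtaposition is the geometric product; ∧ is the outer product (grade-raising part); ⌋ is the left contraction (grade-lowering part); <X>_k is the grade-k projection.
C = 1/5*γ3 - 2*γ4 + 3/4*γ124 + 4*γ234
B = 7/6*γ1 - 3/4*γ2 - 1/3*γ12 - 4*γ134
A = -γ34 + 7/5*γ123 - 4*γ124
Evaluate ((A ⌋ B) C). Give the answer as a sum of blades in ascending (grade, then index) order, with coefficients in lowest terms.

step 1: -4*γ1
step 2: -4/5*γ13 + 8*γ14 + 3*γ24 - 16*γ1234
Answer: -4/5*γ13 + 8*γ14 + 3*γ24 - 16*γ1234


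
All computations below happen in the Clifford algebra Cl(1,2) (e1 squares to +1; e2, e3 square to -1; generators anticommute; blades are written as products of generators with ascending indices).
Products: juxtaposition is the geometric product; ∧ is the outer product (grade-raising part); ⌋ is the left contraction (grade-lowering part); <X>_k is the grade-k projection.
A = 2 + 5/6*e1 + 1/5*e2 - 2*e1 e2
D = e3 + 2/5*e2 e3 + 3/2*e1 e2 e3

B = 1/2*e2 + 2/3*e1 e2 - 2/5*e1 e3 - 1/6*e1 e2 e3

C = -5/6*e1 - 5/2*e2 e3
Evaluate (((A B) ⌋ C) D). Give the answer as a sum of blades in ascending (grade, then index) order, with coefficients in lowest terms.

step 1: -43/30 + 17/15*e1 + 14/9*e2 + 7/4*e1 e2 - 5/6*e1 e3 - 169/180*e2 e3 - 19/75*e1 e2 e3
step 2: -79/24 + 43/36*e1 + 35/9*e3 + 43/12*e2 e3
step 3: -479/90 - 43/8*e1 - 73/36*e2 - 79/24*e3 - 35/6*e1 e2 + 43/36*e1 e3 + 19/40*e2 e3 - 3211/720*e1 e2 e3
Answer: -479/90 - 43/8*e1 - 73/36*e2 - 79/24*e3 - 35/6*e1 e2 + 43/36*e1 e3 + 19/40*e2 e3 - 3211/720*e1 e2 e3


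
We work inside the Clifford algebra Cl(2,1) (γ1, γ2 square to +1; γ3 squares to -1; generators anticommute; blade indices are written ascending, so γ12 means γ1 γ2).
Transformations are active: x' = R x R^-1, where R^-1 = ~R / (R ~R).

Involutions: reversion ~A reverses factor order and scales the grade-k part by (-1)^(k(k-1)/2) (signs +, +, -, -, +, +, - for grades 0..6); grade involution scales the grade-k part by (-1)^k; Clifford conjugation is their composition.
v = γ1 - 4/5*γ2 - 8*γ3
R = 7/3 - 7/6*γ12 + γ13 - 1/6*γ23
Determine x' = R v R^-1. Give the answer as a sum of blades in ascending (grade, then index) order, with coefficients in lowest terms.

~R = 7/3 + 7/6*γ12 - γ13 + 1/6*γ23, and R ~R = 52/9, so R^-1 = ~R / (52/9).
R v = 169/15*γ1 - 61/30*γ2 - 99/5*γ3 + 299/30*γ123
Answer: 347/40*γ1 + 339/130*γ2 - 6249/520*γ3


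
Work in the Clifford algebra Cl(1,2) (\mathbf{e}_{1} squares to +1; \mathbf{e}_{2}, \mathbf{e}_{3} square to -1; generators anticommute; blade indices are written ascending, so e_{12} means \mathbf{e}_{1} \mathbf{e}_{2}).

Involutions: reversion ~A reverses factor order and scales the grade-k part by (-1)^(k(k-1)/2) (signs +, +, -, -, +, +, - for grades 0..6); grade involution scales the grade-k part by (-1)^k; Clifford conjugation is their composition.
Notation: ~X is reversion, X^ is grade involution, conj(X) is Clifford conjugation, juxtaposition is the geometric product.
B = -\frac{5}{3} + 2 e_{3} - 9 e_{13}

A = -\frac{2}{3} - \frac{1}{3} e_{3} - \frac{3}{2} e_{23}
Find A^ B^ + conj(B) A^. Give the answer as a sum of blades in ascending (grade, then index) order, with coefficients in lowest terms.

first term: \frac{16}{9} - 3 e_{1} - 3 e_{2} + \frac{7}{9} e_{3} - \frac{27}{2} e_{12} + 6 e_{13} + \frac{5}{2} e_{23}
second term: \frac{16}{9} - 3 e_{1} + 3 e_{2} + \frac{7}{9} e_{3} - \frac{27}{2} e_{12} - 6 e_{13} + \frac{5}{2} e_{23}
Answer: \frac{32}{9} - 6 e_{1} + \frac{14}{9} e_{3} - 27 e_{12} + 5 e_{23}


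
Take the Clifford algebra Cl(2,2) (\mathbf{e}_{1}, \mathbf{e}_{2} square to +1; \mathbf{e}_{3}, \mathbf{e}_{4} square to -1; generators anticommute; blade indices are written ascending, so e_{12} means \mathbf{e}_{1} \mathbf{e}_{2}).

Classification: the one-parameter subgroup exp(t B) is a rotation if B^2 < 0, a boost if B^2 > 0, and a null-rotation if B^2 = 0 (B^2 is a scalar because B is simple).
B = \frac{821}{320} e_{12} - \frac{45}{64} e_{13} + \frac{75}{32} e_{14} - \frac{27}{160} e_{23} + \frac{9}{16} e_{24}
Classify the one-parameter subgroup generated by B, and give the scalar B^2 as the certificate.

B^2 term by term: the squares give (\frac{821}{320})^2*(e_{12})^2 + (-\frac{45}{64})^2*(e_{13})^2 + (\frac{75}{32})^2*(e_{14})^2 + (-\frac{27}{160})^2*(e_{23})^2 + (\frac{9}{16})^2*(e_{24})^2 = \frac{674041}{102400}*(-1) + \frac{2025}{4096}*(+1) + \frac{5625}{1024}*(+1) + \frac{729}{25600}*(+1) + \frac{81}{256}*(+1) = -\frac{1}{4} (each basis 2-blade squares to minus the product of its generators' squares); cross terms between blades sharing an index anticommute and cancel; the commuting (index-disjoint) pairs give grade-4 terms 2*c*c'*(blade product), which cancel blade by blade — e_{1234}: \frac{405}{512} - \frac{405}{512} = 0 — confirming B is simple. So B^2 = -\frac{1}{4}.
Answer: rotation, certificate B^2 = -\frac{1}{4}. Because -\frac{1}{4} is invariant under every versor sandwich, the classification follows from its sign alone.


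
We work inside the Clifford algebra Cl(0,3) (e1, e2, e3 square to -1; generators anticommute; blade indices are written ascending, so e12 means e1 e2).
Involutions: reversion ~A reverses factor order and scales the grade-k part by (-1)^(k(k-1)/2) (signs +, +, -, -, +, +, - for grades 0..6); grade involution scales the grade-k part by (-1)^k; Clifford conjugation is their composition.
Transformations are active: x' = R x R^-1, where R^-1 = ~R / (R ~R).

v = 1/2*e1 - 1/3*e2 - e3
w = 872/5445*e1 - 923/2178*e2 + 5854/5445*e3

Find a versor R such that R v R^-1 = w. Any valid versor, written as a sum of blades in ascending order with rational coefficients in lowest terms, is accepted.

Why this works: both vectors square to -49/36, so q(v) = q(w) and R = v + w = 7189/10890*e1 - 1649/2178*e2 + 409/5445*e3 carries v to w — its own direction survives, the complement (v - w)/2 flips.
Answer: 7189/10890*e1 - 1649/2178*e2 + 409/5445*e3


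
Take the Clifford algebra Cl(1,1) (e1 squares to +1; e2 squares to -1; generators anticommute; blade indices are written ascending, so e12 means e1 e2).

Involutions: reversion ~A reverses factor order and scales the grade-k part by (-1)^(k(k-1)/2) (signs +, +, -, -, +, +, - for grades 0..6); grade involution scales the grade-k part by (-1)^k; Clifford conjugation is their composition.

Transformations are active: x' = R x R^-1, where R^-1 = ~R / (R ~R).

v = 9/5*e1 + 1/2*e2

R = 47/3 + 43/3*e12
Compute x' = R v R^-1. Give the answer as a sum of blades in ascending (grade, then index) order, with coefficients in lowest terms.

~R = 47/3 - 43/3*e12, and R ~R = 40, so R^-1 = ~R / (40).
R v = 631/30*e1 - 539/30*e2
Answer: 26417/1800*e1 - 26233/1800*e2


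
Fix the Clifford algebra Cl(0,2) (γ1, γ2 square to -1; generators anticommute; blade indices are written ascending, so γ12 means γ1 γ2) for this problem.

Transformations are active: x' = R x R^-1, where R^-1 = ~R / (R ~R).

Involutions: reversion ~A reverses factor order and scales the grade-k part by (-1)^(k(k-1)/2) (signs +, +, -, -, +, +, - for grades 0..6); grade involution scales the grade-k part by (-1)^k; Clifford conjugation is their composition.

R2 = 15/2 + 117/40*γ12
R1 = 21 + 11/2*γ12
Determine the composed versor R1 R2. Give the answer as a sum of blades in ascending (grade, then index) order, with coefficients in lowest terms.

Distribute over the terms of R1 (each basis-blade product reordered to ascending indices, repeated generators contracted through their squares):
(21) R2 = 315/2 + 2457/40*γ12
(11/2*γ12) R2 = -1287/80 + 165/4*γ12
Summing the partial products and collecting blades:
Answer: 11313/80 + 4107/40*γ12


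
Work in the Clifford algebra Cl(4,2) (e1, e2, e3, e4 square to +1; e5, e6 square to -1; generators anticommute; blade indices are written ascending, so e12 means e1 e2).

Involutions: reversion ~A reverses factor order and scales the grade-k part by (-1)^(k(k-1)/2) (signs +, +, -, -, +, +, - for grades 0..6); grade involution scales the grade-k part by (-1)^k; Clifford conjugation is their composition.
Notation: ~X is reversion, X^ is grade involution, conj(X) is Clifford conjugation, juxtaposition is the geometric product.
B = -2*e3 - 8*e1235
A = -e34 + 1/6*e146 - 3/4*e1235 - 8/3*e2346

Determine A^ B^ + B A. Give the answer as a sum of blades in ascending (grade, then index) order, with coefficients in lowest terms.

first term: -6 + 2*e4 + 3/2*e125 - 16/3*e246 - 8*e1245 - 1/3*e1346 + 64/3*e1456 - 4/3*e23456
second term: -6 + 2*e4 + 3/2*e125 - 16/3*e246 + 8*e1245 + 1/3*e1346 + 64/3*e1456 - 4/3*e23456
Answer: -12 + 4*e4 + 3*e125 - 32/3*e246 + 128/3*e1456 - 8/3*e23456


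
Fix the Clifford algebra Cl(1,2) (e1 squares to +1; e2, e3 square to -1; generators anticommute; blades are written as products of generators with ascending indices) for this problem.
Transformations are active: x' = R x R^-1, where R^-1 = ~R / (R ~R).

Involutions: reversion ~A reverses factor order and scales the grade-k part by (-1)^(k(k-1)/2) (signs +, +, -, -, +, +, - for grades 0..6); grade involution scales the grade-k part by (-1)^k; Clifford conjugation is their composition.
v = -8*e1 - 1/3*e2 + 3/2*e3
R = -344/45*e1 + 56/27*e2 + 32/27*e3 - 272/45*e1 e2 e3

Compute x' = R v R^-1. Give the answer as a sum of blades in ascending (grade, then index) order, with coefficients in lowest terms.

~R = -344/45*e1 + 56/27*e2 + 32/27*e3 + 272/45*e1 e2 e3, and R ~R = 325376/3645, so R^-1 = ~R / (325376/3645).
R v = 24328/405 + 3808/135*e1 e2 + 4/135*e1 e3 + 21004/405*e2 e3
Answer: -11835/1271*e1 + 19832/6355*e2 + 3641/930*e3


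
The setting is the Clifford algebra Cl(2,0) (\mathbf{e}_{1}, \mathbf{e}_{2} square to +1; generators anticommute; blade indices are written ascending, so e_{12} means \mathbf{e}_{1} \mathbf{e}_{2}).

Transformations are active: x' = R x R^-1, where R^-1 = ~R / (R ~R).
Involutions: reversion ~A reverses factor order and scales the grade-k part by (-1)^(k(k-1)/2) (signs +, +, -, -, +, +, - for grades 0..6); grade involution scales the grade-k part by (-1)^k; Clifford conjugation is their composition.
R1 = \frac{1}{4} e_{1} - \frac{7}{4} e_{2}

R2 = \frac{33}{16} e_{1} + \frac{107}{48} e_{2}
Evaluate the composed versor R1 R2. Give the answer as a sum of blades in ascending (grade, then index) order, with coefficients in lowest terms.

Distribute over the terms of R1 (each basis-blade product reordered to ascending indices, repeated generators contracted through their squares):
(\frac{1}{4} e_{1}) R2 = \frac{33}{64} + \frac{107}{192} e_{12}
(-\frac{7}{4} e_{2}) R2 = -\frac{749}{192} + \frac{231}{64} e_{12}
Summing the partial products and collecting blades:
Answer: -\frac{325}{96} + \frac{25}{6} e_{12}


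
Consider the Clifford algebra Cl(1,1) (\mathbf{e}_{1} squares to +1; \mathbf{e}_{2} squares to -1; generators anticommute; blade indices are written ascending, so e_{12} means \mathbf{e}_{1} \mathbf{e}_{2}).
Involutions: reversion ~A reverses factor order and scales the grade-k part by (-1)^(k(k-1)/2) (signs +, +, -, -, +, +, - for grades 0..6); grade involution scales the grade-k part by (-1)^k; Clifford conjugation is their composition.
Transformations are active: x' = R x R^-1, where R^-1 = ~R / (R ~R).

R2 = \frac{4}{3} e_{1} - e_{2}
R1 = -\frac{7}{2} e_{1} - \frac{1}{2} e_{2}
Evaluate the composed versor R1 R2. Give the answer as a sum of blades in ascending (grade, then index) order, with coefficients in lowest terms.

Distribute over the terms of R1 (each basis-blade product reordered to ascending indices, repeated generators contracted through their squares):
(-\frac{7}{2} e_{1}) R2 = -\frac{14}{3} + \frac{7}{2} e_{12}
(-\frac{1}{2} e_{2}) R2 = -\frac{1}{2} + \frac{2}{3} e_{12}
Summing the partial products and collecting blades:
Answer: -\frac{31}{6} + \frac{25}{6} e_{12}


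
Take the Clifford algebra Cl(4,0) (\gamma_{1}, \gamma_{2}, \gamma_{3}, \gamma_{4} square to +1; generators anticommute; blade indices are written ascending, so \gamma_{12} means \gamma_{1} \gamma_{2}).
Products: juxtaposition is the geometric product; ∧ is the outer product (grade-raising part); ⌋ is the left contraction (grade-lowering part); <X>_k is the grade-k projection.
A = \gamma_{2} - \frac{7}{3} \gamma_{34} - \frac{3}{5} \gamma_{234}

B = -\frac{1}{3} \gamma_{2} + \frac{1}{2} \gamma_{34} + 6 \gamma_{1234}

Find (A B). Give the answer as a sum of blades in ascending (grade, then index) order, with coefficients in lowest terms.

step 1: \frac{5}{6} - \frac{18}{5} \gamma_{1} + \frac{3}{10} \gamma_{2} + 14 \gamma_{12} + \frac{1}{5} \gamma_{34} - 6 \gamma_{134} + \frac{23}{18} \gamma_{234}
Answer: \frac{5}{6} - \frac{18}{5} \gamma_{1} + \frac{3}{10} \gamma_{2} + 14 \gamma_{12} + \frac{1}{5} \gamma_{34} - 6 \gamma_{134} + \frac{23}{18} \gamma_{234}


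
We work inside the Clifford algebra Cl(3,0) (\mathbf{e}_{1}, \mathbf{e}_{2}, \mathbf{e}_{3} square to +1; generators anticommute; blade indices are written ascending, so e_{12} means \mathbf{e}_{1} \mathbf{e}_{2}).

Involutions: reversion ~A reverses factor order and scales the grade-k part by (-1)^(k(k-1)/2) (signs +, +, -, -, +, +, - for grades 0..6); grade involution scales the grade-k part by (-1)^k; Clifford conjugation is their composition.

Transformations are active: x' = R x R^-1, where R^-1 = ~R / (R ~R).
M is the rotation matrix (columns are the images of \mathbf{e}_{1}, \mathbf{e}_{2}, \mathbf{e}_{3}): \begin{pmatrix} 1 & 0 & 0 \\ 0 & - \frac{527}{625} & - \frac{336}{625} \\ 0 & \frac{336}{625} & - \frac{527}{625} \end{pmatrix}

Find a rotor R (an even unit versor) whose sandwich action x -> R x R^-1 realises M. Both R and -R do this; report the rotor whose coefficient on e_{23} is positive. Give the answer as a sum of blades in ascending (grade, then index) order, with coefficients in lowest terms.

Method: write R = a + b12*e_{12} + b13*e_{13} + b23*e_{23} with a^2 + b12^2 + b13^2 + b23^2 = 1 (so R^-1 = ~R). Expanding the columns R e_j ~R gives tr M = 4a^2 - 1 and, from the antisymmetric part, M21 - M12 = -4a*b12, M13 - M31 = 4a*b13, M32 - M23 = -4a*b23.
Here tr M = -\frac{429}{625}, so a^2 = (1 + tr M)/4 = \frac{49}{625} and a = ±\frac{7}{25}. Taking a = \frac{7}{25}: M21 - M12 = 0, M13 - M31 = 0, M32 - M23 = \frac{672}{625}, giving b12 = 0, b13 = 0, b23 = -\frac{24}{25}, i.e. R = \frac{7}{25} - \frac{24}{25} e_{23}.
Its e_{23} coefficient is negative, so report the other preimage -R.
Answer: -\frac{7}{25} + \frac{24}{25} e_{23}. Sheet selection: the two-to-one cover makes ±R indistinguishable at the matrix level (trace -\frac{429}{625}), so uniqueness comes from the required sign on e_{23}.


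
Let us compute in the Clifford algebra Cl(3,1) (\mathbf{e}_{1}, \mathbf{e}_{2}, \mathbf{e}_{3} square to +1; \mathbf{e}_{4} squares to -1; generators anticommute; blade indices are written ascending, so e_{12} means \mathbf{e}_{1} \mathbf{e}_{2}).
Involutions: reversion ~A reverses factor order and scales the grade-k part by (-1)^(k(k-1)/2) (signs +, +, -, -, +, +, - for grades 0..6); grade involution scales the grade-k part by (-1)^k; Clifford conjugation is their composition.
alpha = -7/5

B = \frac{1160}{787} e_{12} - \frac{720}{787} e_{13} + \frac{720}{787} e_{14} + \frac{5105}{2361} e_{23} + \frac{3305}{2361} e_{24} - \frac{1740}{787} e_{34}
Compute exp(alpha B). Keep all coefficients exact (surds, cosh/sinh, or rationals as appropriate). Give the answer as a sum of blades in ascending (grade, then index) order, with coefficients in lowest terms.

B^2 term by term: the squares give (\frac{1160}{787})^2*(e_{12})^2 + (-\frac{720}{787})^2*(e_{13})^2 + (\frac{720}{787})^2*(e_{14})^2 + (\frac{5105}{2361})^2*(e_{23})^2 + (\frac{3305}{2361})^2*(e_{24})^2 + (-\frac{1740}{787})^2*(e_{34})^2 = \frac{1345600}{619369}*(-1) + \frac{518400}{619369}*(-1) + \frac{518400}{619369}*(+1) + \frac{26061025}{5574321}*(-1) + \frac{10923025}{5574321}*(+1) + \frac{3027600}{619369}*(+1) = 0 (each basis 2-blade squares to minus the product of its generators' squares); cross terms between blades sharing an index anticommute and cancel; the commuting (index-disjoint) pairs give grade-4 terms 2*c*c'*(blade product), which cancel blade by blade — e_{1234}: -\frac{4036800}{619369} + \frac{1586400}{619369} + \frac{2450400}{619369} = 0 — confirming B is simple. So B^2 = 0.
B^2 = 0, so the series closes: exp(alpha B) = 1 + alpha B (parabolic case).
Answer: 1 - \frac{1624}{787} e_{12} + \frac{1008}{787} e_{13} - \frac{1008}{787} e_{14} - \frac{7147}{2361} e_{23} - \frac{4627}{2361} e_{24} + \frac{2436}{787} e_{34}


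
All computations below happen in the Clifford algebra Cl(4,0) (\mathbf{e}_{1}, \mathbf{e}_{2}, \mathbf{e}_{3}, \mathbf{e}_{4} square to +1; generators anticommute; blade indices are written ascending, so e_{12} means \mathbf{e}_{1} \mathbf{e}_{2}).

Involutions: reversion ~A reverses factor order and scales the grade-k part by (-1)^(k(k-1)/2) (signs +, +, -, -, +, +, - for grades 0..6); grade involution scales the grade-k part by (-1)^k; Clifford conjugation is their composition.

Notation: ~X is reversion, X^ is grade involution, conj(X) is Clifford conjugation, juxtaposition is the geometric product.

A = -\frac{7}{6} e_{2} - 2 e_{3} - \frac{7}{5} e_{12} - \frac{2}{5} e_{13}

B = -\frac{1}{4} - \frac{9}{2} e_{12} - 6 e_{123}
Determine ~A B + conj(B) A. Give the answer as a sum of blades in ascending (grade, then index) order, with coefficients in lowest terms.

first term: \frac{63}{10} - \frac{21}{4} e_{1} - \frac{253}{120} e_{2} + \frac{89}{10} e_{3} + \frac{233}{20} e_{12} - \frac{71}{10} e_{13} - \frac{9}{5} e_{23} + 9 e_{123}
second term: \frac{63}{10} - \frac{21}{4} e_{1} + \frac{323}{120} e_{2} - \frac{79}{10} e_{3} + \frac{247}{20} e_{12} - \frac{69}{10} e_{13} + \frac{9}{5} e_{23} - 9 e_{123}
Answer: \frac{63}{5} - \frac{21}{2} e_{1} + \frac{7}{12} e_{2} + e_{3} + 24 e_{12} - 14 e_{13}


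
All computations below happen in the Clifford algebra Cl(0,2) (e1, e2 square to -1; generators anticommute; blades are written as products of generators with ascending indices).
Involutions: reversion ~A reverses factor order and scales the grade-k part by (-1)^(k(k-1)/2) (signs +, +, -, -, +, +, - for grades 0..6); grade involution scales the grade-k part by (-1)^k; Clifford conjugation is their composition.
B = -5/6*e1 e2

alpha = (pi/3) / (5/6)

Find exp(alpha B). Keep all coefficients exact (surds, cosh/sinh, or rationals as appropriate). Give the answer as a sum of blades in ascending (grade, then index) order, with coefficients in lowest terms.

B^2 = (-5/6)^2*(e1 e2)^2 = 25/36*(-1) = -25/36 (a basis 2-blade squares to minus the product of its generators' squares).
B^2 = -25/36 — since the square is negative, the closed form is circular: l = 5/6, alpha*l = pi/3, so exp(alpha B) = cos(pi/3) + (sin(pi/3)/(5/6))*B = 1/2 + (3*sqrt(3)/5)*B.
Answer: 1/2 - sqrt(3)/2*e1 e2


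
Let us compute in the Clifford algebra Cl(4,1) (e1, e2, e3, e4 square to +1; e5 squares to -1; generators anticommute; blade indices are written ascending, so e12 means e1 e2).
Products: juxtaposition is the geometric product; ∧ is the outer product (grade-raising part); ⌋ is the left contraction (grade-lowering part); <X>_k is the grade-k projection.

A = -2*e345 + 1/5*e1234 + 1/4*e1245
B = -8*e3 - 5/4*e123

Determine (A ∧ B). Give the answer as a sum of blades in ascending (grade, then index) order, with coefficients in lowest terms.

step 1: -2*e12345
Answer: -2*e12345


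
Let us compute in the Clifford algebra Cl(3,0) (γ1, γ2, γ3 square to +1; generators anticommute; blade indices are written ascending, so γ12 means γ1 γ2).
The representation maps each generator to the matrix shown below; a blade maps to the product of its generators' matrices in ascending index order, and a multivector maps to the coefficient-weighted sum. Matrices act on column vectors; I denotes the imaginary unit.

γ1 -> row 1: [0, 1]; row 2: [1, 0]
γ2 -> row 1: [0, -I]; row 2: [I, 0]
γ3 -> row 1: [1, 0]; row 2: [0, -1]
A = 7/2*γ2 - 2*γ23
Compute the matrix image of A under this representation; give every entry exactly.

Bivector images (products of the table entries): rho(γ23) = rho(γ2)rho(γ3) = row 1: [0, I]; row 2: [I, 0].
M = (7/2)*rho(γ2) + (-2)*rho(γ23), summed entrywise:
Answer: row 1: [0, -11*I/2]; row 2: [3*I/2, 0]


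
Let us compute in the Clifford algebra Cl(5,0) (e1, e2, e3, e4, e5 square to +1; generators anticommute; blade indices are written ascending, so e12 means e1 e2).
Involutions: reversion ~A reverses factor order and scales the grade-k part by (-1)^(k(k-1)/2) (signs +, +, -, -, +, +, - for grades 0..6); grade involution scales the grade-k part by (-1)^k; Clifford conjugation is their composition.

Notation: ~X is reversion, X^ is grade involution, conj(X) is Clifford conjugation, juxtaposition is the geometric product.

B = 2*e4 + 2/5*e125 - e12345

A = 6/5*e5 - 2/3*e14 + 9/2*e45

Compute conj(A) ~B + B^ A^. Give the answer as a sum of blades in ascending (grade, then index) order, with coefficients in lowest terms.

first term: 4/3*e1 + 9*e5 + 12/25*e12 + 12/5*e45 - 9/2*e123 + 9/5*e124 + 2/3*e235 - 4/15*e245 + 6/5*e1234
second term: -4/3*e1 - 9*e5 + 12/25*e12 + 12/5*e45 - 9/2*e123 + 9/5*e124 + 2/3*e235 - 4/15*e245 - 6/5*e1234
Answer: 24/25*e12 + 24/5*e45 - 9*e123 + 18/5*e124 + 4/3*e235 - 8/15*e245


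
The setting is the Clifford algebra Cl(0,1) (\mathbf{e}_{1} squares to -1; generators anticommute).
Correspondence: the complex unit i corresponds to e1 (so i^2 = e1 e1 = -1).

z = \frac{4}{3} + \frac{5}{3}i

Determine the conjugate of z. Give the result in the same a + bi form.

In blades: z = \frac{4}{3} + \frac{5}{3} e_{1}.
Conjugation here is Clifford conjugation: the scalar is fixed and the grade-1 and grade-2 blades all flip sign, giving \frac{4}{3} - \frac{5}{3} e_{1}; translating back:
Answer: \frac{4}{3} - \frac{5}{3}i


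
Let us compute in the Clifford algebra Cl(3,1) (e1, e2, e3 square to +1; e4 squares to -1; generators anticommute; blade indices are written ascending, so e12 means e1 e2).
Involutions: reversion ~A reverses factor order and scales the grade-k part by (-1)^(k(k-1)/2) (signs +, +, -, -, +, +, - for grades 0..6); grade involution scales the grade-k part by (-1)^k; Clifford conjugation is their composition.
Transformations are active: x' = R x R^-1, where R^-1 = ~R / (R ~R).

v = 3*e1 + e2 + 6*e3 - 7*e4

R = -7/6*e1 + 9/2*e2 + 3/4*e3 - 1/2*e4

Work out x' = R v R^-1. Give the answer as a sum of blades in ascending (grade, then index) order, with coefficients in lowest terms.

~R = -7/6*e1 + 9/2*e2 + 3/4*e3 - 1/2*e4, and R ~R = 3157/144, so R^-1 = ~R / (3157/144).
R v = 2 - 44/3*e12 - 37/4*e13 + 29/3*e14 + 105/4*e23 - 31*e24 - 9/4*e34
Answer: -1449/451*e1 - 565/3157*e2 - 18510/3157*e3 + 21811/3157*e4


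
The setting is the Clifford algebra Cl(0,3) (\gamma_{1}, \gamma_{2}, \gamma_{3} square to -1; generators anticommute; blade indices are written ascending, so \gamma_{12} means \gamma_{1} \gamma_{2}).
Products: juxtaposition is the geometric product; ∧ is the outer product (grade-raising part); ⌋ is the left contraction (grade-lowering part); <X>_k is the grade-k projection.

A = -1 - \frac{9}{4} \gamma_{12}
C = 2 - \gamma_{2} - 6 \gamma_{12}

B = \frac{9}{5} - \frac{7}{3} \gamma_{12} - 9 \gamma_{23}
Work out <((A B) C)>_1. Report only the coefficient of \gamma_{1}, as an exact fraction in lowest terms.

step 1: -\frac{141}{20} - \frac{103}{60} \gamma_{12} - \frac{81}{4} \gamma_{13} + 9 \gamma_{23}
step 2: -\frac{122}{5} - \frac{103}{60} \gamma_{1} + \frac{141}{20} \gamma_{2} - 9 \gamma_{3} + \frac{583}{15} \gamma_{12} - \frac{189}{2} \gamma_{13} - \frac{207}{2} \gamma_{23} - \frac{81}{4} \gamma_{123}
step 3: -\frac{103}{60} \gamma_{1} + \frac{141}{20} \gamma_{2} - 9 \gamma_{3}
Answer: -\frac{103}{60}


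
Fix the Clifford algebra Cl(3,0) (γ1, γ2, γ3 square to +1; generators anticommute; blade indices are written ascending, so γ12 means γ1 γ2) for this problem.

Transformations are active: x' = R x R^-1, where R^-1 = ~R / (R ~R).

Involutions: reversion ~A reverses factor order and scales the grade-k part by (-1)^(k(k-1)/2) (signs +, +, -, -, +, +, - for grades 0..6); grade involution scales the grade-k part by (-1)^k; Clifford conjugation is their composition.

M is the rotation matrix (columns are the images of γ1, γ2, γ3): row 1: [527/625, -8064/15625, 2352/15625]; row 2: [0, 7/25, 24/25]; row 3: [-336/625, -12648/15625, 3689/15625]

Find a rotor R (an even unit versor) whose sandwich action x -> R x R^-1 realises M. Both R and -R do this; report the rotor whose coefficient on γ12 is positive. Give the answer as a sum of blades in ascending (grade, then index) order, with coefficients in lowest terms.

Method: write R = a + b12*γ12 + b13*γ13 + b23*γ23 with a^2 + b12^2 + b13^2 + b23^2 = 1 (so R^-1 = ~R). Expanding the columns R e_j ~R gives tr M = 4a^2 - 1 and, from the antisymmetric part, M21 - M12 = -4a*b12, M13 - M31 = 4a*b13, M32 - M23 = -4a*b23.
Here tr M = 21239/15625, so a^2 = (1 + tr M)/4 = 9216/15625 and a = ±96/125. Taking a = 96/125: M21 - M12 = 8064/15625, M13 - M31 = 10752/15625, M32 - M23 = -27648/15625, giving b12 = -21/125, b13 = 28/125, b23 = 72/125, i.e. R = 96/125 - 21/125*γ12 + 28/125*γ13 + 72/125*γ23.
Its γ12 coefficient is negative, so report the other preimage -R.
Answer: -96/125 + 21/125*γ12 - 28/125*γ13 - 72/125*γ23. Sheet selection: the two-to-one cover makes ±R indistinguishable at the matrix level (trace 21239/15625), so uniqueness comes from the required sign on γ12.


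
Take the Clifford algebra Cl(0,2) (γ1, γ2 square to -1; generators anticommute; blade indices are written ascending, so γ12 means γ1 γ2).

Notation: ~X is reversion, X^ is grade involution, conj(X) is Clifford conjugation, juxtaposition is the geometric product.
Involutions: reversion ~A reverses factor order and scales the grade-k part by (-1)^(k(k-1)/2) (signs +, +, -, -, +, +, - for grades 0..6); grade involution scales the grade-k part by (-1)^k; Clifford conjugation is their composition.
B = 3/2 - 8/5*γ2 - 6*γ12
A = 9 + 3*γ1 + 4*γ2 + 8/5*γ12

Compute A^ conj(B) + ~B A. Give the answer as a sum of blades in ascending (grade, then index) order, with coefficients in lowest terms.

first term: 103/10 - 1553/50*γ1 + 132/5*γ2 + 258/5*γ12
second term: 103/10 - 1103/50*γ1 + 48/5*γ2 + 306/5*γ12
Answer: 103/5 - 1328/25*γ1 + 36*γ2 + 564/5*γ12


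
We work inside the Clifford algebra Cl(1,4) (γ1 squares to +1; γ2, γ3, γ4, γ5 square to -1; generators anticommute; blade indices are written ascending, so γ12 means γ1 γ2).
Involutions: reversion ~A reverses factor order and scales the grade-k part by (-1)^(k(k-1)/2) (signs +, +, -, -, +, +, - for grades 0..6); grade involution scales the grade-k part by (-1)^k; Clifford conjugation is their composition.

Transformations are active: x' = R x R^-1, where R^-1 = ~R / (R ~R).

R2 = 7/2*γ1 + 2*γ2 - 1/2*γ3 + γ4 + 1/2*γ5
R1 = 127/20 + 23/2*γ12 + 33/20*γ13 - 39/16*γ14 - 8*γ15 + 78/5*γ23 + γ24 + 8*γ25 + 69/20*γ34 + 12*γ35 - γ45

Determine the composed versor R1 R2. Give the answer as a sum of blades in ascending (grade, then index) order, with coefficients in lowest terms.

Distribute over the terms of R2 (each basis-blade product reordered to ascending indices, repeated generators contracted through their squares):
R1 (7/2*γ1) = 889/40*γ1 - 161/4*γ2 - 231/40*γ3 + 273/32*γ4 + 28*γ5 + 273/5*γ123 + 7/2*γ124 + 28*γ125 + 483/40*γ134 + 42*γ135 - 7/2*γ145
R1 (2*γ2) = -23*γ1 + 127/10*γ2 + 156/5*γ3 + 2*γ4 + 16*γ5 - 33/10*γ123 + 39/8*γ124 + 16*γ125 + 69/10*γ234 + 24*γ235 - 2*γ245
R1 (-1/2*γ3) = 33/40*γ1 + 39/5*γ2 - 127/40*γ3 - 69/40*γ4 - 6*γ5 - 23/4*γ123 - 39/32*γ134 - 4*γ135 + 1/2*γ234 + 4*γ235 + 1/2*γ345
R1 (γ4) = 39/16*γ1 - γ2 - 69/20*γ3 + 127/20*γ4 - γ5 + 23/2*γ124 + 33/20*γ134 + 8*γ145 + 78/5*γ234 - 8*γ245 - 12*γ345
R1 (1/2*γ5) = 4*γ1 - 4*γ2 - 6*γ3 + 1/2*γ4 + 127/40*γ5 + 23/4*γ125 + 33/40*γ135 - 39/32*γ145 + 39/5*γ235 + 1/2*γ245 + 69/40*γ345
Summing the partial products and collecting blades:
Answer: 519/80*γ1 - 99/4*γ2 + 64/5*γ3 + 501/32*γ4 + 1607/40*γ5 + 911/20*γ123 + 159/8*γ124 + 199/4*γ125 + 2001/160*γ134 + 1553/40*γ135 + 105/32*γ145 + 23*γ234 + 179/5*γ235 - 19/2*γ245 - 391/40*γ345


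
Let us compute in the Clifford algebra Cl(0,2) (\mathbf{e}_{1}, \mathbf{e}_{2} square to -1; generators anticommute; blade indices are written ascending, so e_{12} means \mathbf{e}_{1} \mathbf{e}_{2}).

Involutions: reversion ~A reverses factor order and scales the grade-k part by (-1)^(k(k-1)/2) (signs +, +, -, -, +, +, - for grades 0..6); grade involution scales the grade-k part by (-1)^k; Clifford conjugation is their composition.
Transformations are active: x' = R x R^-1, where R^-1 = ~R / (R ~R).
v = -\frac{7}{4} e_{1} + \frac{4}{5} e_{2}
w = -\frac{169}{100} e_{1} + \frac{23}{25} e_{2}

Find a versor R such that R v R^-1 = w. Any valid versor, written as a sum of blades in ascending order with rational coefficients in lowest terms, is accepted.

Key observation: q(v) = q(w) = -\frac{1481}{400} (sandwiches preserve the norm), so R = v + w = -\frac{86}{25} e_{1} + \frac{43}{25} e_{2} works whenever it is invertible — the component of v along it is kept and (v - w)/2 reverses, sending v to w.
Answer: -\frac{86}{25} e_{1} + \frac{43}{25} e_{2}


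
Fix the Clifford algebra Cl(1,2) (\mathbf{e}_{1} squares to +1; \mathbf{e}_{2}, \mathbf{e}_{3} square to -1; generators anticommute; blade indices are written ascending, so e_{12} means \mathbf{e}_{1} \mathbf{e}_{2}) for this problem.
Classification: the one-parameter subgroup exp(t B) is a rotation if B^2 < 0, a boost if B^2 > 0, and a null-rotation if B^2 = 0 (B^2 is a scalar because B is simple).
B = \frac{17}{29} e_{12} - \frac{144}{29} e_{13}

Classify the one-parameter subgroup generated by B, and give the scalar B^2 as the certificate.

B^2 term by term: the squares give (\frac{17}{29})^2*(e_{12})^2 + (-\frac{144}{29})^2*(e_{13})^2 = \frac{289}{841}*(+1) + \frac{20736}{841}*(+1) = 25 (each basis 2-blade squares to minus the product of its generators' squares); cross terms between blades sharing an index anticommute and cancel. So B^2 = 25.
Answer: boost, certificate B^2 = 25. The scalar 25 is the complete invariant here: its sign names the subgroup type.


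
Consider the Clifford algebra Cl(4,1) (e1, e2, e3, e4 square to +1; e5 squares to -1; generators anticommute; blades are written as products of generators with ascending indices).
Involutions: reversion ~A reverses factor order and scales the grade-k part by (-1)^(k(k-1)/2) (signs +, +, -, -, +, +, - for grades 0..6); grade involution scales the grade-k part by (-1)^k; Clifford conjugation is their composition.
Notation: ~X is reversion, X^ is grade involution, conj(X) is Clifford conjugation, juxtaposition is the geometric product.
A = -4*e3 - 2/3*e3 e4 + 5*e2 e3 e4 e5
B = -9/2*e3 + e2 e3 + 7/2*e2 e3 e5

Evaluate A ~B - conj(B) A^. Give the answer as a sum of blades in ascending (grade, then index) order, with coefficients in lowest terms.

first term: 18 - 4*e2 - 41/2*e4 - 2/3*e2 e4 - 14*e2 e5 + 5*e4 e5 - 149/6*e2 e4 e5
second term: 18 - 4*e2 - 41/2*e4 + 2/3*e2 e4 - 14*e2 e5 + 5*e4 e5 - 149/6*e2 e4 e5
Answer: -4/3*e2 e4


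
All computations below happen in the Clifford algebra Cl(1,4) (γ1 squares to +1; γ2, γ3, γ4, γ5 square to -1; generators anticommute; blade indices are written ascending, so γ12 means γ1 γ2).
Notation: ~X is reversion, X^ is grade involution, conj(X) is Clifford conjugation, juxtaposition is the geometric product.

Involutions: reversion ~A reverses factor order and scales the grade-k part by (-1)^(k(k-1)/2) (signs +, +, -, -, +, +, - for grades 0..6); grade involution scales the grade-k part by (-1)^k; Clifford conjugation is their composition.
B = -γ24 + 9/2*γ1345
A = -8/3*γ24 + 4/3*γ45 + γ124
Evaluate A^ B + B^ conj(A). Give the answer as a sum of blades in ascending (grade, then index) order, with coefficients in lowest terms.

first term: -8/3 - γ1 - 6*γ13 - 4/3*γ25 - 9/2*γ235 - 12*γ1235
second term: 8/3 + γ1 + 6*γ13 - 4/3*γ25 + 9/2*γ235 - 12*γ1235
Answer: -8/3*γ25 - 24*γ1235


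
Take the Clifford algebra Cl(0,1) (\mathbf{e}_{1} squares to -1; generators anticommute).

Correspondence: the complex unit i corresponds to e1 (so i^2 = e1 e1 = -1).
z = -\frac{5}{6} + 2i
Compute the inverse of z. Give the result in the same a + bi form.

In blades: z = -\frac{5}{6} + 2 e_{1}.
With qbar = -\frac{5}{6} - 2 e_{1} (scalar fixed, mapped units negated), z qbar = \frac{169}{36} (the sum of squared coefficients), so z^-1 = qbar / (\frac{169}{36}) = -\frac{30}{169} - \frac{72}{169} e_{1}; translating back:
Answer: -\frac{30}{169} - \frac{72}{169}i


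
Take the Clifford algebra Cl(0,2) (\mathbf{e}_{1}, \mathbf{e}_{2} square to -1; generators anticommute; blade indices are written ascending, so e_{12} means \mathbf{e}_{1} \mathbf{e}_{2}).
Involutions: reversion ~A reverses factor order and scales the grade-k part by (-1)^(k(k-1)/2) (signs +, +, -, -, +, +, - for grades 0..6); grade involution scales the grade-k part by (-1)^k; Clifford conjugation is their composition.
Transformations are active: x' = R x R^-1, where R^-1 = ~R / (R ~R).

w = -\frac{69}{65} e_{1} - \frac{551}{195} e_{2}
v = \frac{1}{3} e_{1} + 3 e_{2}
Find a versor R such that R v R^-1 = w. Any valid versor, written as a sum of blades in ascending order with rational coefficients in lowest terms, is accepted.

Since q(v) = q(w) = -\frac{82}{9}, the sum R = v + w = -\frac{142}{195} e_{1} + \frac{34}{195} e_{2} does the job whenever invertible.
Answer: -\frac{142}{195} e_{1} + \frac{34}{195} e_{2}


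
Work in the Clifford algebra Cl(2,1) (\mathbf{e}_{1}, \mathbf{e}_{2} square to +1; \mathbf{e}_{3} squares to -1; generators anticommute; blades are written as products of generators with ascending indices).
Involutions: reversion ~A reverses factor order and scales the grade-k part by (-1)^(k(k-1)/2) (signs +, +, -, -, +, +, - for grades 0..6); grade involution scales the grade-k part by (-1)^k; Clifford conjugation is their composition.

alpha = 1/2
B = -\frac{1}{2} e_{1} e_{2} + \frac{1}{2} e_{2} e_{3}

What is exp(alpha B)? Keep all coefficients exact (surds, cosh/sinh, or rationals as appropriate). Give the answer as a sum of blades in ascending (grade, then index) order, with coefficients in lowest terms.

B^2 term by term: the squares give (-\frac{1}{2})^2*(e_{1} e_{2})^2 + (\frac{1}{2})^2*(e_{2} e_{3})^2 = \frac{1}{4}*(-1) + \frac{1}{4}*(+1) = 0 (each basis 2-blade squares to minus the product of its generators' squares); cross terms between blades sharing an index anticommute and cancel. So B^2 = 0.
B^2 = 0, hence only two terms survive: exp(alpha B) = 1 + alpha B (parabolic case).
Answer: 1 - \frac{1}{4} e_{1} e_{2} + \frac{1}{4} e_{2} e_{3}
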